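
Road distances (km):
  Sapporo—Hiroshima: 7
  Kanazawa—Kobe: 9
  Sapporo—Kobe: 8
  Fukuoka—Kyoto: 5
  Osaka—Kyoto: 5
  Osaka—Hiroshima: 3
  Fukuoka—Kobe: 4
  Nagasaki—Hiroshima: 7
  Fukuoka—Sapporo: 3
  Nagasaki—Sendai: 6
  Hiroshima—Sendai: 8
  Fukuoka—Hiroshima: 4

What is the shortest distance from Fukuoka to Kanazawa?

13

Candidate routes:
Fukuoka→Hiroshima→Sapporo→Kobe→Kanazawa: 4 + 7 + 8 + 9 = 28
Fukuoka→Sapporo→Kobe→Kanazawa: 3 + 8 + 9 = 20
Fukuoka→Kyoto→Osaka→Hiroshima→Sapporo→Kobe→Kanazawa: 5 + 5 + 3 + 7 + 8 + 9 = 37
Fukuoka→Kobe→Kanazawa: 4 + 9 = 13
The minimum is 13 km.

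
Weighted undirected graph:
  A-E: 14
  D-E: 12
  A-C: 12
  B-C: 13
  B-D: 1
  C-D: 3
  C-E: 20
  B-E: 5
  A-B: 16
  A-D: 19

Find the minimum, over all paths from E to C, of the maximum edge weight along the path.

Some routes from E to C:
E → B → C: max(5, 13) = 13
E → A → C: max(14, 12) = 14
E → D → C: max(12, 3) = 12
E → B → D → C: max(5, 1, 3) = 5
E → D → B → C: max(12, 1, 13) = 13
Best route has worst link 5.

5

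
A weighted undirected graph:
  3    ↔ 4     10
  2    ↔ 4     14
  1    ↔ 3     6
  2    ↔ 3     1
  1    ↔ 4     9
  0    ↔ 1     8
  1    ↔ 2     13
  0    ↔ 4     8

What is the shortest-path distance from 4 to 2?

Checking several routes:
4 -> 2: 14
4 -> 1 -> 3 -> 2: 9 + 6 + 1 = 16
4 -> 3 -> 2: 10 + 1 = 11
4 -> 1 -> 2: 9 + 13 = 22
Shortest: 11.

11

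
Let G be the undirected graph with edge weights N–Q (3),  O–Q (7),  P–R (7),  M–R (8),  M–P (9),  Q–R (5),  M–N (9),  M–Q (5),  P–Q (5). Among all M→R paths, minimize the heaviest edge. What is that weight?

A few of the M→R routes:
M → R: max(8) = 8
M → Q → R: max(5, 5) = 5
M → N → Q → P → R: max(9, 3, 5, 7) = 9
M → P → R: max(9, 7) = 9
M → Q → P → R: max(5, 5, 7) = 7
M → P → Q → R: max(9, 5, 5) = 9
The minimum achievable maximum is 5.

5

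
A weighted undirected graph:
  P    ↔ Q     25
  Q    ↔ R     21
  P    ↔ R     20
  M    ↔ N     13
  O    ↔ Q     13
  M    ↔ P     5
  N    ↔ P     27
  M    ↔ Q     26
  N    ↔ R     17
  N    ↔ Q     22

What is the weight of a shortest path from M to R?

25

Checking several routes:
M -> Q -> R: 26 + 21 = 47
M -> P -> R: 5 + 20 = 25
M -> P -> N -> R: 5 + 27 + 17 = 49
M -> N -> R: 13 + 17 = 30
Best route has total 25.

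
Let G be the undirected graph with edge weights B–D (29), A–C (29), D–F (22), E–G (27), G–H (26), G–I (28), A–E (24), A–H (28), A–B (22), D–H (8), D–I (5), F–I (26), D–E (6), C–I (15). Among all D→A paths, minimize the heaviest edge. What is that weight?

A few of the D→A routes:
D → E → G → H → A: max(6, 27, 26, 28) = 28
D → H → G → E → A: max(8, 26, 27, 24) = 27
D → E → A: max(6, 24) = 24
Best route has worst link 24.

24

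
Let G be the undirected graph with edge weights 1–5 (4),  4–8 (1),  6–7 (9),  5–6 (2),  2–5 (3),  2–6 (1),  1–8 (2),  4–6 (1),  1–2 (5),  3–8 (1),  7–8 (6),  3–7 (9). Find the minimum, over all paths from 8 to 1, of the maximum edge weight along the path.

2

A few of the 8→1 routes:
8 -> 4 -> 6 -> 5 -> 1: max(1, 1, 2, 4) = 4
8 -> 4 -> 6 -> 2 -> 1: max(1, 1, 1, 5) = 5
8 -> 4 -> 6 -> 2 -> 5 -> 1: max(1, 1, 1, 3, 4) = 4
8 -> 1: max(2) = 2
The minimum achievable maximum is 2.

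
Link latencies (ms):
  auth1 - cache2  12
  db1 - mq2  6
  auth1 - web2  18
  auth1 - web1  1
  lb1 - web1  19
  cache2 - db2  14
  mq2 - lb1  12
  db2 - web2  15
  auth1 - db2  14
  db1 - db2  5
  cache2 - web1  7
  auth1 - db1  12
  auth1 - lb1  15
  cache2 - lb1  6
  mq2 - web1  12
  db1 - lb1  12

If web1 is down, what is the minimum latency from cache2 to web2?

A few of the cache2→web2 routes:
cache2-lb1-auth1-web2: 6 + 15 + 18 = 39
cache2-db2-web2: 14 + 15 = 29
cache2-auth1-web2: 12 + 18 = 30
cache2-lb1-db1-db2-web2: 6 + 12 + 5 + 15 = 38
cache2-auth1-db2-web2: 12 + 14 + 15 = 41
Best route has total 29 ms.

29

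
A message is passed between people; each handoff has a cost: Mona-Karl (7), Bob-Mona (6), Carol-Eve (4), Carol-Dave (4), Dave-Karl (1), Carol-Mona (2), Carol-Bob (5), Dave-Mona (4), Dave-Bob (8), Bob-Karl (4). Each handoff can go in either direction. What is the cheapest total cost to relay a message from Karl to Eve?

Checking several routes:
Karl → Mona → Carol → Eve: 7 + 2 + 4 = 13
Karl → Dave → Mona → Carol → Eve: 1 + 4 + 2 + 4 = 11
Karl → Dave → Carol → Eve: 1 + 4 + 4 = 9
Karl → Dave → Bob → Carol → Eve: 1 + 8 + 5 + 4 = 18
Karl → Bob → Carol → Eve: 4 + 5 + 4 = 13
Karl → Bob → Mona → Carol → Eve: 4 + 6 + 2 + 4 = 16
Shortest: 9.

9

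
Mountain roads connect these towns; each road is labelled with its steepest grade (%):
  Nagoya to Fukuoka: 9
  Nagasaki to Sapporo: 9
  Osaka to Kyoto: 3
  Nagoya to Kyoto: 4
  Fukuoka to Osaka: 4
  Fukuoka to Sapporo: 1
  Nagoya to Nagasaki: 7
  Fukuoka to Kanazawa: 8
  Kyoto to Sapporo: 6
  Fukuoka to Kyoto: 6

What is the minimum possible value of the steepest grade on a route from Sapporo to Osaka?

4

A few of the Sapporo→Osaka routes:
Sapporo→Fukuoka→Osaka: max(1, 4) = 4
Sapporo→Kyoto→Osaka: max(6, 3) = 6
Sapporo→Kyoto→Fukuoka→Osaka: max(6, 6, 4) = 6
Sapporo→Fukuoka→Kyoto→Osaka: max(1, 6, 3) = 6
The minimum achievable maximum is 4%.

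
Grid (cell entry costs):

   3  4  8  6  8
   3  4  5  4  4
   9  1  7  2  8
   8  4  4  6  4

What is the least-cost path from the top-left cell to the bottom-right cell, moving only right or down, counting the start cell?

29

Take (0,0) (1,0) (1,1) (2,1) (3,1) (3,2) (3,3) (3,4) for a total of 3 + 3 + 4 + 1 + 4 + 4 + 6 + 4 = 29.
For comparison, the top-then-right route costs 45.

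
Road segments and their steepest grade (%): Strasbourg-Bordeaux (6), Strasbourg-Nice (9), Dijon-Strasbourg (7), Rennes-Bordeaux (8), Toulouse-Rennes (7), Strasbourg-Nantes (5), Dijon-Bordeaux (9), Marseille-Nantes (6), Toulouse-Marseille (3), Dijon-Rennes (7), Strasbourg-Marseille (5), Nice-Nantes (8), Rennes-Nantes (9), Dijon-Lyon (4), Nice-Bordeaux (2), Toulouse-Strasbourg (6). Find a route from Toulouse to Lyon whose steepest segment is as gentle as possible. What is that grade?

7

Comparing a few candidate routes:
Toulouse - Strasbourg - Dijon - Lyon: max(6, 7, 4) = 7
Toulouse - Rennes - Dijon - Lyon: max(7, 7, 4) = 7
Toulouse - Marseille - Nantes - Strasbourg - Dijon - Lyon: max(3, 6, 5, 7, 4) = 7
Toulouse - Marseille - Strasbourg - Dijon - Lyon: max(3, 5, 7, 4) = 7
The minimum achievable maximum is 7%.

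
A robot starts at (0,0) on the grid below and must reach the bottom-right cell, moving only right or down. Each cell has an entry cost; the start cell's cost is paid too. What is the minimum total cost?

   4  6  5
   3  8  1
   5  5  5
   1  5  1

Take (0,0) (1,0) (2,0) (3,0) (3,1) (3,2) for a total of 4 + 3 + 5 + 1 + 5 + 1 = 19.
For comparison, the top-then-right route costs 22.

19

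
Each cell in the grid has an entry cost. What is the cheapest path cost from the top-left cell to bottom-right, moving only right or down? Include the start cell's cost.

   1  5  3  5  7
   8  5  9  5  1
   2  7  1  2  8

Path r0c0 r0c1 r0c2 r0c3 r1c3 r1c4 r2c4: 1 + 5 + 3 + 5 + 5 + 1 + 8 = 28.
(Top row then right column would cost 30.)

28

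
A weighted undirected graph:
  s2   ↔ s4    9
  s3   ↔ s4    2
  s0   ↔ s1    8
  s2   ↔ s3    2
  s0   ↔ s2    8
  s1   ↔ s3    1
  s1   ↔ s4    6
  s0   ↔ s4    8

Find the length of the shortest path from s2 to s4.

4

Checking several routes:
s2 → s3 → s4: 2 + 2 = 4
s2 → s3 → s1 → s4: 2 + 1 + 6 = 9
s2 → s4: 9
Shortest: 4.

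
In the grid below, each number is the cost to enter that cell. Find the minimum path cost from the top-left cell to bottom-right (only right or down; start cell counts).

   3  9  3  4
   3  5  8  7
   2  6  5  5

Path (0,0)→(1,0)→(2,0)→(2,1)→(2,2)→(2,3): 3 + 3 + 2 + 6 + 5 + 5 = 24.
For comparison, the top-then-right route costs 31.

24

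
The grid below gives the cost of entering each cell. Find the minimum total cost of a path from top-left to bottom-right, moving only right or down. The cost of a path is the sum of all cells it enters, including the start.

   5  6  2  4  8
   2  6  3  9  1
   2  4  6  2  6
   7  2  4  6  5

30

Cheapest: (0,0) -> (1,0) -> (2,0) -> (2,1) -> (3,1) -> (3,2) -> (3,3) -> (3,4)
  5 + 2 + 2 + 4 + 2 + 4 + 6 + 5 = 30
For comparison, the top-then-right route costs 37.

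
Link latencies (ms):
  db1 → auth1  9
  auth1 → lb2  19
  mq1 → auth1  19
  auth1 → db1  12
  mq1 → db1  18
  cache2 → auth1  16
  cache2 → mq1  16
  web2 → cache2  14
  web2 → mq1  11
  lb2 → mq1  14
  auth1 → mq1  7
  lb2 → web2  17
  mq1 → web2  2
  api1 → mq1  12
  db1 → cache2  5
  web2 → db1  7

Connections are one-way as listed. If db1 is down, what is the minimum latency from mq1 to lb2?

Paths from mq1 to lb2 avoiding db1:
mq1→web2→cache2→auth1→lb2: 2 + 14 + 16 + 19 = 51
mq1→auth1→lb2: 19 + 19 = 38
The minimum is 38 ms.

38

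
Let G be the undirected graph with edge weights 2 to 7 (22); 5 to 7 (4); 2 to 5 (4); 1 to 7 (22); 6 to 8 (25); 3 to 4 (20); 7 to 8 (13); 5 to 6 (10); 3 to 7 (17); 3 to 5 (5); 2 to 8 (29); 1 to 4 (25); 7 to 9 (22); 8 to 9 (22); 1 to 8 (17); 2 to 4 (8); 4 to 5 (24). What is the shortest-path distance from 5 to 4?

Comparing a few candidate routes:
5 - 2 - 4: 4 + 8 = 12
5 - 3 - 4: 5 + 20 = 25
5 - 7 - 3 - 4: 4 + 17 + 20 = 41
5 - 7 - 1 - 4: 4 + 22 + 25 = 51
5 - 4: 24
5 - 7 - 2 - 4: 4 + 22 + 8 = 34
The minimum is 12.

12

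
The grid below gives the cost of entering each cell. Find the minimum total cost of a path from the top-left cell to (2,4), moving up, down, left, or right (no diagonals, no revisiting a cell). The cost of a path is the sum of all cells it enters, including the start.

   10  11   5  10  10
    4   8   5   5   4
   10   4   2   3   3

34

Cheapest: r0c0→r1c0→r1c1→r2c1→r2c2→r2c3→r2c4
  10 + 4 + 8 + 4 + 2 + 3 + 3 = 34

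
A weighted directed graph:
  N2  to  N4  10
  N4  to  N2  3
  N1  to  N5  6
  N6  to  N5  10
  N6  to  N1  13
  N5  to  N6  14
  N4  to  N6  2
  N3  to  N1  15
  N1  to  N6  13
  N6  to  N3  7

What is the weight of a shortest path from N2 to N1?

25

Candidate routes:
N2 -> N4 -> N6 -> N1: 10 + 2 + 13 = 25
N2 -> N4 -> N6 -> N3 -> N1: 10 + 2 + 7 + 15 = 34
Best route has total 25.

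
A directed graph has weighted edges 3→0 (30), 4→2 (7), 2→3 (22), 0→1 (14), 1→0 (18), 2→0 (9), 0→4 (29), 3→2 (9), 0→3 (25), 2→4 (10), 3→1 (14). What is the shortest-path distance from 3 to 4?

Paths from 3 to 4:
3-2-4: 9 + 10 = 19
3-0-4: 30 + 29 = 59
3-2-0-4: 9 + 9 + 29 = 47
3-1-0-4: 14 + 18 + 29 = 61
Shortest: 19.

19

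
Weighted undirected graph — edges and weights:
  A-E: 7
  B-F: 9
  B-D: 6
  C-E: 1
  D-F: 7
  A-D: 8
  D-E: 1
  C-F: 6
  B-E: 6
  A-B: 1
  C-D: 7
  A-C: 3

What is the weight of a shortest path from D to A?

5

Some routes from D to A:
D-E-C-A: 1 + 1 + 3 = 5
D-B-A: 6 + 1 = 7
D-A: 8
The minimum is 5.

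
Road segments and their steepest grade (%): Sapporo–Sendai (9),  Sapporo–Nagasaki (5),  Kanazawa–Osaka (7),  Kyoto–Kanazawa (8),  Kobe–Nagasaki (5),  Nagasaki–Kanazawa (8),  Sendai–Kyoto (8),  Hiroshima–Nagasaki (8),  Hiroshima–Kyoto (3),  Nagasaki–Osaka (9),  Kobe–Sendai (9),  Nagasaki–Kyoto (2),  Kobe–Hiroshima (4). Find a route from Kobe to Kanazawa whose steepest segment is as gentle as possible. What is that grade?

Checking several routes:
Kobe → Hiroshima → Kyoto → Nagasaki → Kanazawa: max(4, 3, 2, 8) = 8
Kobe → Hiroshima → Nagasaki → Kyoto → Kanazawa: max(4, 8, 2, 8) = 8
Kobe → Hiroshima → Kyoto → Kanazawa: max(4, 3, 8) = 8
Kobe → Hiroshima → Nagasaki → Kanazawa: max(4, 8, 8) = 8
Kobe → Nagasaki → Hiroshima → Kyoto → Kanazawa: max(5, 8, 3, 8) = 8
The minimum achievable maximum is 8%.

8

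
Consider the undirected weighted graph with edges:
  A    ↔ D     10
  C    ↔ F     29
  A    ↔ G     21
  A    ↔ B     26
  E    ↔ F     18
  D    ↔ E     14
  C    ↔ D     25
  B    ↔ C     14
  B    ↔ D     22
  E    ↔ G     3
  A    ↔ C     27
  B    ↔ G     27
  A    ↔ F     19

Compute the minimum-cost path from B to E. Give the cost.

Checking several routes:
B-D-E: 22 + 14 = 36
B-A-D-E: 26 + 10 + 14 = 50
B-G-E: 27 + 3 = 30
Best route has total 30.

30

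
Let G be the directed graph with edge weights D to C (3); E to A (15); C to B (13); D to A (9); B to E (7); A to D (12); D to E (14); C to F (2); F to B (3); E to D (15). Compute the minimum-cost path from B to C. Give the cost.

Paths from B to C:
B-E-A-D-C: 7 + 15 + 12 + 3 = 37
B-E-D-C: 7 + 15 + 3 = 25
Best route has total 25.

25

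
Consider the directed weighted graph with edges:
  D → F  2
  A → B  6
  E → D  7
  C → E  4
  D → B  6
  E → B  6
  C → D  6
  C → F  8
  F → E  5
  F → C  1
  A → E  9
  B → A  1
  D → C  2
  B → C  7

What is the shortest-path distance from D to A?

A few of the D→A routes:
D - F - E - B - A: 2 + 5 + 6 + 1 = 14
D - B - A: 6 + 1 = 7
D - C - E - B - A: 2 + 4 + 6 + 1 = 13
Shortest: 7.

7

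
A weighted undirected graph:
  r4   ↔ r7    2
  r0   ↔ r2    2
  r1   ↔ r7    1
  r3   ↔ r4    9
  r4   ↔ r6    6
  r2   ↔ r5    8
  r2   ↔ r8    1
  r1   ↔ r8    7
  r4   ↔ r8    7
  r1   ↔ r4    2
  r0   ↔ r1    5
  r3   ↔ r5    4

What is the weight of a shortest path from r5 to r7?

15

Checking several routes:
r5 → r2 → r0 → r1 → r7: 8 + 2 + 5 + 1 = 16
r5 → r2 → r8 → r1 → r7: 8 + 1 + 7 + 1 = 17
r5 → r2 → r8 → r4 → r7: 8 + 1 + 7 + 2 = 18
r5 → r3 → r4 → r7: 4 + 9 + 2 = 15
r5 → r3 → r4 → r1 → r7: 4 + 9 + 2 + 1 = 16
Best route has total 15.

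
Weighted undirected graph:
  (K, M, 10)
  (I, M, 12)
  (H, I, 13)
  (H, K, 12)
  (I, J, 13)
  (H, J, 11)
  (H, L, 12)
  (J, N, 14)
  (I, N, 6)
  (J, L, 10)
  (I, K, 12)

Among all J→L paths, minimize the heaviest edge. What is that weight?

Checking several routes:
J - I - H - L: max(13, 13, 12) = 13
J - L: max(10) = 10
J - H - L: max(11, 12) = 12
J - I - M - K - H - L: max(13, 12, 10, 12, 12) = 13
Best route has worst link 10.

10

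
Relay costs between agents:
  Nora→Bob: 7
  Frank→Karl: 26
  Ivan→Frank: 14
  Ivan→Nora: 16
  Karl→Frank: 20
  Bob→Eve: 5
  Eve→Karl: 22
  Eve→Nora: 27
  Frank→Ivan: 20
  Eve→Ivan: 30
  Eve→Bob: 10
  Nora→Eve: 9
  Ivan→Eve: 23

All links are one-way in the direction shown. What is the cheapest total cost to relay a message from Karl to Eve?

63

Routes from Karl to Eve:
Karl → Frank → Ivan → Eve: 20 + 20 + 23 = 63
Karl → Frank → Ivan → Nora → Bob → Eve: 20 + 20 + 16 + 7 + 5 = 68
Karl → Frank → Ivan → Nora → Eve: 20 + 20 + 16 + 9 = 65
The minimum is 63.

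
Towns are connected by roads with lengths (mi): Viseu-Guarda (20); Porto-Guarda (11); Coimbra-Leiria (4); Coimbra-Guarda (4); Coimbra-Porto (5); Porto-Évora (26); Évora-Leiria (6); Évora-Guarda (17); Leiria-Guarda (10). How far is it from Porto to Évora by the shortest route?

Comparing a few candidate routes:
Porto→Coimbra→Guarda→Leiria→Évora: 5 + 4 + 10 + 6 = 25
Porto→Coimbra→Leiria→Évora: 5 + 4 + 6 = 15
Porto→Guarda→Coimbra→Leiria→Évora: 11 + 4 + 4 + 6 = 25
Best route has total 15 mi.

15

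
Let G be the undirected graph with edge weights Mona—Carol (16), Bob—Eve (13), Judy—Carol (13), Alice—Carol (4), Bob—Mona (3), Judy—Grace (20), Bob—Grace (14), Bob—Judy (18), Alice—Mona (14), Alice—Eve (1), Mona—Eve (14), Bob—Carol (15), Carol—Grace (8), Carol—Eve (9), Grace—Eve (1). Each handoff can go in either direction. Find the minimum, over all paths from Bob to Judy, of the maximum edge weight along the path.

13

Some routes from Bob to Judy:
Bob-Eve-Carol-Judy: max(13, 9, 13) = 13
Bob-Eve-Alice-Carol-Judy: max(13, 1, 4, 13) = 13
Bob-Eve-Grace-Carol-Judy: max(13, 1, 8, 13) = 13
Best route has worst link 13.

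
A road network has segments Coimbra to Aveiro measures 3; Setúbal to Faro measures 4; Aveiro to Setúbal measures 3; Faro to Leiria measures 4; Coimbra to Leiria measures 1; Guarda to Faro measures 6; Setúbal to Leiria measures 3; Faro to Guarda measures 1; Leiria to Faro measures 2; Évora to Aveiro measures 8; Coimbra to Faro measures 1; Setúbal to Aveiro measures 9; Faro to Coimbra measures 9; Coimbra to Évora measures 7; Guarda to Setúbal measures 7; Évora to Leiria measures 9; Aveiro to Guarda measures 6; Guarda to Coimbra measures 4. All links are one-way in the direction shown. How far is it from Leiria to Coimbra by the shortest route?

7

Routes from Leiria to Coimbra:
Leiria→Faro→Coimbra: 2 + 9 = 11
Leiria→Faro→Guarda→Coimbra: 2 + 1 + 4 = 7
Best route has total 7.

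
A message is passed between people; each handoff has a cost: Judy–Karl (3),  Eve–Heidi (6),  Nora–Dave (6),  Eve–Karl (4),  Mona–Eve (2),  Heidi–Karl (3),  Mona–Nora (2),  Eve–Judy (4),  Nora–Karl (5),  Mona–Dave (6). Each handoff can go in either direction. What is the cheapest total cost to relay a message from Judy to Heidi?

Comparing a few candidate routes:
Judy → Eve → Heidi: 4 + 6 = 10
Judy → Karl → Eve → Heidi: 3 + 4 + 6 = 13
Judy → Eve → Karl → Heidi: 4 + 4 + 3 = 11
Judy → Karl → Heidi: 3 + 3 = 6
Judy → Eve → Mona → Nora → Karl → Heidi: 4 + 2 + 2 + 5 + 3 = 16
Judy → Karl → Nora → Mona → Eve → Heidi: 3 + 5 + 2 + 2 + 6 = 18
The minimum is 6.

6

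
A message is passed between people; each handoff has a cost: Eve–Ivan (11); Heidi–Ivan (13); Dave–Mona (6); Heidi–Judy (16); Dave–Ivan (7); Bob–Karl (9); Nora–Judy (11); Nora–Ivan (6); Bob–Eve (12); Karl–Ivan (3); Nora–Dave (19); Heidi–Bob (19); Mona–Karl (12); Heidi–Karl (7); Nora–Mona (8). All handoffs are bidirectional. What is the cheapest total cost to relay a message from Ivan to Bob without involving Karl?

23

Routes from Ivan to Bob avoiding Karl:
Ivan -> Nora -> Judy -> Heidi -> Bob: 6 + 11 + 16 + 19 = 52
Ivan -> Dave -> Nora -> Judy -> Heidi -> Bob: 7 + 19 + 11 + 16 + 19 = 72
Ivan -> Heidi -> Bob: 13 + 19 = 32
Ivan -> Eve -> Bob: 11 + 12 = 23
Ivan -> Dave -> Mona -> Nora -> Judy -> Heidi -> Bob: 7 + 6 + 8 + 11 + 16 + 19 = 67
Shortest: 23.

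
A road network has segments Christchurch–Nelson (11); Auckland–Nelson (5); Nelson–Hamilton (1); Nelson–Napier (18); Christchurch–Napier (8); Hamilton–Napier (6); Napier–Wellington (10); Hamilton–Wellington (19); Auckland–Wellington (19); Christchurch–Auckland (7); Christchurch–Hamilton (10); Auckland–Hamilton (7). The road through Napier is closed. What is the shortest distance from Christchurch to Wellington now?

Comparing a few candidate routes:
Christchurch → Hamilton → Wellington: 10 + 19 = 29
Christchurch → Auckland → Nelson → Hamilton → Wellington: 7 + 5 + 1 + 19 = 32
Christchurch → Auckland → Hamilton → Wellington: 7 + 7 + 19 = 33
Christchurch → Auckland → Wellington: 7 + 19 = 26
Christchurch → Nelson → Hamilton → Wellington: 11 + 1 + 19 = 31
Best route has total 26.

26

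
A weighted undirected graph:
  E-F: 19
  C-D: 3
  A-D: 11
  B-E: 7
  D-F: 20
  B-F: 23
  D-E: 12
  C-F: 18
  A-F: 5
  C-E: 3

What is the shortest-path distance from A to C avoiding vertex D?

23

Routes from A to C avoiding D:
A→F→E→C: 5 + 19 + 3 = 27
A→F→B→E→C: 5 + 23 + 7 + 3 = 38
A→F→C: 5 + 18 = 23
Best route has total 23.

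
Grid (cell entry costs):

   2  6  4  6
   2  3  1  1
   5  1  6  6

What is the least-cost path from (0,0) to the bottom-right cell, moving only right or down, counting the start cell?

Best path: r0c0 -> r1c0 -> r1c1 -> r1c2 -> r1c3 -> r2c3
Cost: 2 + 2 + 3 + 1 + 1 + 6 = 15
For comparison, the top-then-right route costs 25.

15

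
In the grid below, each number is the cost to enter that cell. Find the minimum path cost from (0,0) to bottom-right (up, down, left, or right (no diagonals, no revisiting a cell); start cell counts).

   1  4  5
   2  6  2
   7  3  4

15

Path (0,0)→(1,0)→(1,1)→(1,2)→(2,2): 1 + 2 + 6 + 2 + 4 = 15.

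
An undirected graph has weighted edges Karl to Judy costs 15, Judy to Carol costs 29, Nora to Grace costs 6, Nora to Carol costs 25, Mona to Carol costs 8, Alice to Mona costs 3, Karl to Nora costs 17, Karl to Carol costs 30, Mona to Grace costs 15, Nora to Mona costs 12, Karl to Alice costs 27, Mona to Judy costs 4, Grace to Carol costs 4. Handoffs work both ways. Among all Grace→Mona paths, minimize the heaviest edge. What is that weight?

8

Some routes from Grace to Mona:
Grace→Nora→Karl→Judy→Mona: max(6, 17, 15, 4) = 17
Grace→Nora→Mona: max(6, 12) = 12
Grace→Mona: max(15) = 15
Grace→Carol→Mona: max(4, 8) = 8
The minimum achievable maximum is 8.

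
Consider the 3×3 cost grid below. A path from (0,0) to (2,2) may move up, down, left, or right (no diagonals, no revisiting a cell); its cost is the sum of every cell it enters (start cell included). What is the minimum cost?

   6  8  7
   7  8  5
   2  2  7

Cheapest: (0,0) (1,0) (2,0) (2,1) (2,2)
  6 + 7 + 2 + 2 + 7 = 24

24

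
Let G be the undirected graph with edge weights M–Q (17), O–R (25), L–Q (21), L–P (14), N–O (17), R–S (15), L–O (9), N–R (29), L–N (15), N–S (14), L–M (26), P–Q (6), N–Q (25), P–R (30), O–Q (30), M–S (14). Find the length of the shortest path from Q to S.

A few of the Q→S routes:
Q - N - S: 25 + 14 = 39
Q - M - S: 17 + 14 = 31
Q - P - L - N - S: 6 + 14 + 15 + 14 = 49
Shortest: 31.

31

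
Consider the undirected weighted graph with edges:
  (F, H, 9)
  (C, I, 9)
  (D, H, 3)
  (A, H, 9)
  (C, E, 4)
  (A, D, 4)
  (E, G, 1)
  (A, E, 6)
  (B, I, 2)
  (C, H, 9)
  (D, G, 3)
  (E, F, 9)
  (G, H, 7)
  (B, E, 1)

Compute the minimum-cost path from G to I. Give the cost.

Checking several routes:
G→E→C→I: 1 + 4 + 9 = 14
G→D→A→E→B→I: 3 + 4 + 6 + 1 + 2 = 16
G→D→H→C→E→B→I: 3 + 3 + 9 + 4 + 1 + 2 = 22
G→E→B→I: 1 + 1 + 2 = 4
Shortest: 4.

4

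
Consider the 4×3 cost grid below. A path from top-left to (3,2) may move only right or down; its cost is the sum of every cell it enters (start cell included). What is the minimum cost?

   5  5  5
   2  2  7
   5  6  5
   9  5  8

Best path: [0,0] → [1,0] → [1,1] → [2,1] → [2,2] → [3,2]
Cost: 5 + 2 + 2 + 6 + 5 + 8 = 28
For comparison, the top-then-right route costs 35.

28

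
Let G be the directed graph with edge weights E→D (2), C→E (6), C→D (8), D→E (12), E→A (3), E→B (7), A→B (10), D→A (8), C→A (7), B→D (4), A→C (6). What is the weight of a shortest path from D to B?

18

Paths from D to B:
D → E → B: 12 + 7 = 19
D → A → C → E → B: 8 + 6 + 6 + 7 = 27
D → A → B: 8 + 10 = 18
D → E → A → B: 12 + 3 + 10 = 25
Shortest: 18.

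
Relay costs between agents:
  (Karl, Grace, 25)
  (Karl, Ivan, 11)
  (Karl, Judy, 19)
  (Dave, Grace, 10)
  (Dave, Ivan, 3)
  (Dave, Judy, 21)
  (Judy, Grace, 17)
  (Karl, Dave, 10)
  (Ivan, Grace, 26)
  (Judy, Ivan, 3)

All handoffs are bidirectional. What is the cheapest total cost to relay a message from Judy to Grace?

Comparing a few candidate routes:
Judy -> Ivan -> Grace: 3 + 26 = 29
Judy -> Ivan -> Karl -> Dave -> Grace: 3 + 11 + 10 + 10 = 34
Judy -> Grace: 17
Judy -> Dave -> Grace: 21 + 10 = 31
Judy -> Ivan -> Karl -> Grace: 3 + 11 + 25 = 39
Judy -> Ivan -> Dave -> Grace: 3 + 3 + 10 = 16
Best route has total 16.

16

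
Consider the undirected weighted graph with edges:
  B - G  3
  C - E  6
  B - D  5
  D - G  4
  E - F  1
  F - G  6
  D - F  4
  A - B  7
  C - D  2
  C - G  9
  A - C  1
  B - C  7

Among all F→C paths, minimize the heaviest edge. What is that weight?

Comparing a few candidate routes:
F→D→C: max(4, 2) = 4
F→G→B→D→C: max(6, 3, 5, 2) = 6
F→E→C: max(1, 6) = 6
F→G→D→C: max(6, 4, 2) = 6
The minimum achievable maximum is 4.

4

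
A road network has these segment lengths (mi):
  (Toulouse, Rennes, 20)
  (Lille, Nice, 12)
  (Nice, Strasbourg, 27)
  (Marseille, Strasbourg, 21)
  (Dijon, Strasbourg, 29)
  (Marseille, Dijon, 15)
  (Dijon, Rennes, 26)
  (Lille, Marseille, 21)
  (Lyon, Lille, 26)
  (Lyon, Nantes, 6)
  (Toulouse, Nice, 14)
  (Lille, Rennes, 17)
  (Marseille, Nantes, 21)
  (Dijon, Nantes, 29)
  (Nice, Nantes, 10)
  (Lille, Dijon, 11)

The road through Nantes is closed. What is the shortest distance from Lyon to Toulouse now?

A few of the Lyon→Toulouse routes:
Lyon-Lille-Rennes-Toulouse: 26 + 17 + 20 = 63
Lyon-Lille-Nice-Toulouse: 26 + 12 + 14 = 52
Lyon-Lille-Dijon-Rennes-Toulouse: 26 + 11 + 26 + 20 = 83
Lyon-Lille-Dijon-Strasbourg-Nice-Toulouse: 26 + 11 + 29 + 27 + 14 = 107
Shortest: 52 mi.

52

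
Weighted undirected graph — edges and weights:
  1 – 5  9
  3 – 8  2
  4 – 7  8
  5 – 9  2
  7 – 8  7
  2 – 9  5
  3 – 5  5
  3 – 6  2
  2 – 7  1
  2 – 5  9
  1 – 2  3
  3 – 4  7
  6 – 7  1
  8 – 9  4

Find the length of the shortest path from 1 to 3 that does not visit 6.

Comparing a few candidate routes:
1 -> 2 -> 7 -> 8 -> 3: 3 + 1 + 7 + 2 = 13
1 -> 5 -> 3: 9 + 5 = 14
1 -> 2 -> 9 -> 8 -> 3: 3 + 5 + 4 + 2 = 14
Shortest: 13.

13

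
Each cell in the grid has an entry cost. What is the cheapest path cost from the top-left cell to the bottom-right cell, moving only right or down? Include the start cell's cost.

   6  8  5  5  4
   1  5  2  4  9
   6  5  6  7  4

Best path: (0,0) (1,0) (1,1) (1,2) (1,3) (2,3) (2,4)
Cost: 6 + 1 + 5 + 2 + 4 + 7 + 4 = 29

29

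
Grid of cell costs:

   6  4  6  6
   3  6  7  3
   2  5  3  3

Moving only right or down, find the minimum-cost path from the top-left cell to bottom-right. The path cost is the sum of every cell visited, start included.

One optimal route is (0,0)→(1,0)→(2,0)→(2,1)→(2,2)→(2,3).
Its cost is 6 + 3 + 2 + 5 + 3 + 3 = 22.
For comparison, the top-then-right route costs 28.

22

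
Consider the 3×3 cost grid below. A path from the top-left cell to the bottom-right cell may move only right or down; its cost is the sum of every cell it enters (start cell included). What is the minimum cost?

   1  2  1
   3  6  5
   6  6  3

Cheapest: (0,0)→(0,1)→(0,2)→(1,2)→(2,2)
  1 + 2 + 1 + 5 + 3 = 12

12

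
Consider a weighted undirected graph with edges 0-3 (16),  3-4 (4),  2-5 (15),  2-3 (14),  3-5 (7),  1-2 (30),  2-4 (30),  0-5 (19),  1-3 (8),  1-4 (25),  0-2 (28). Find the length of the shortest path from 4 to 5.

11

A few of the 4→5 routes:
4 -> 3 -> 0 -> 5: 4 + 16 + 19 = 39
4 -> 1 -> 3 -> 5: 25 + 8 + 7 = 40
4 -> 3 -> 5: 4 + 7 = 11
4 -> 2 -> 5: 30 + 15 = 45
4 -> 3 -> 2 -> 5: 4 + 14 + 15 = 33
Shortest: 11.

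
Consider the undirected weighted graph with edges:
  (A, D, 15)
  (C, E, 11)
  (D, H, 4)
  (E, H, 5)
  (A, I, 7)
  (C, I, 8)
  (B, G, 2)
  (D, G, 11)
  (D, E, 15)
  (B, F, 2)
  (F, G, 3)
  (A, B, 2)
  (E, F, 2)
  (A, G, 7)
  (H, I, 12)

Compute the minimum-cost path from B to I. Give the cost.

9

Checking several routes:
B→A→I: 2 + 7 = 9
B→F→E→H→I: 2 + 2 + 5 + 12 = 21
B→F→G→A→I: 2 + 3 + 7 + 7 = 19
B→G→A→I: 2 + 7 + 7 = 16
B→F→E→C→I: 2 + 2 + 11 + 8 = 23
Best route has total 9.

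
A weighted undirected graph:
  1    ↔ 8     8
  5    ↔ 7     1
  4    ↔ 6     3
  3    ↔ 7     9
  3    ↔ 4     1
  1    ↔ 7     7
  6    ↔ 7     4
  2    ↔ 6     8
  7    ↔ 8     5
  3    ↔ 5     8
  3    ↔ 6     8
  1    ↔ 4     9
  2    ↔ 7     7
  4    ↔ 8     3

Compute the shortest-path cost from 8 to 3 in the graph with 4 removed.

14

Comparing a few candidate routes:
8 -> 7 -> 3: 5 + 9 = 14
8 -> 7 -> 5 -> 3: 5 + 1 + 8 = 14
8 -> 7 -> 6 -> 3: 5 + 4 + 8 = 17
The minimum is 14.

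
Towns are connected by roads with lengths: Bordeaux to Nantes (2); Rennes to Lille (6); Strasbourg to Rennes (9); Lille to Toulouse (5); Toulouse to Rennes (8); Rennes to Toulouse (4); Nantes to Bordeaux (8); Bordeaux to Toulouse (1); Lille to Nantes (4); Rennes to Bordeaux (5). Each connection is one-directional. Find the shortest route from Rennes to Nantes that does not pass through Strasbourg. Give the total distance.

7

Paths from Rennes to Nantes avoiding Strasbourg:
Rennes→Lille→Nantes: 6 + 4 = 10
Rennes→Bordeaux→Nantes: 5 + 2 = 7
Shortest: 7.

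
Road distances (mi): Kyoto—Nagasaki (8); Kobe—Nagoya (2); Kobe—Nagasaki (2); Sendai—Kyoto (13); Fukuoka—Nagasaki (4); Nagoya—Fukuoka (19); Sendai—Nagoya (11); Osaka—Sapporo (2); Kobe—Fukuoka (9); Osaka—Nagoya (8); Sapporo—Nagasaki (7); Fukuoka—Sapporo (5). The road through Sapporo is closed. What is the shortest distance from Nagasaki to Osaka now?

Paths from Nagasaki to Osaka avoiding Sapporo:
Nagasaki → Kyoto → Sendai → Nagoya → Osaka: 8 + 13 + 11 + 8 = 40
Nagasaki → Fukuoka → Nagoya → Osaka: 4 + 19 + 8 = 31
Nagasaki → Fukuoka → Kobe → Nagoya → Osaka: 4 + 9 + 2 + 8 = 23
Nagasaki → Kobe → Nagoya → Osaka: 2 + 2 + 8 = 12
Nagasaki → Kobe → Fukuoka → Nagoya → Osaka: 2 + 9 + 19 + 8 = 38
Shortest: 12 mi.

12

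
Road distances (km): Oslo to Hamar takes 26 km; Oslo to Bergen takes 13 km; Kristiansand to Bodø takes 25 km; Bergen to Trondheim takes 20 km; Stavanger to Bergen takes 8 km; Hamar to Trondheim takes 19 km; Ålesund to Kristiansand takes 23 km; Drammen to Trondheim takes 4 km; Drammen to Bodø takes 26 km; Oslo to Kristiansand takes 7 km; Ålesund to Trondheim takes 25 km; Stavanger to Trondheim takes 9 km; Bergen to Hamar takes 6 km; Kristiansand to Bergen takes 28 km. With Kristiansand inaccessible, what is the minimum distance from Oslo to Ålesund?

A few of the Oslo→Ålesund routes:
Oslo-Hamar-Trondheim-Ålesund: 26 + 19 + 25 = 70
Oslo-Bergen-Stavanger-Trondheim-Ålesund: 13 + 8 + 9 + 25 = 55
Oslo-Bergen-Trondheim-Ålesund: 13 + 20 + 25 = 58
Oslo-Bergen-Hamar-Trondheim-Ålesund: 13 + 6 + 19 + 25 = 63
Shortest: 55 km.

55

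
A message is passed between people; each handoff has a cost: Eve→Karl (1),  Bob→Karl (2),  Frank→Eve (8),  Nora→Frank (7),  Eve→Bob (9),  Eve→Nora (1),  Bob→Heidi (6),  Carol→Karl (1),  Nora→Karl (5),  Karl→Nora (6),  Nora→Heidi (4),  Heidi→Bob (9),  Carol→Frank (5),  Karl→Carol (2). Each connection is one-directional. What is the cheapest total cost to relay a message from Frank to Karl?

9

Some routes from Frank to Karl:
Frank -> Eve -> Nora -> Karl: 8 + 1 + 5 = 14
Frank -> Eve -> Bob -> Karl: 8 + 9 + 2 = 19
Frank -> Eve -> Karl: 8 + 1 = 9
Best route has total 9.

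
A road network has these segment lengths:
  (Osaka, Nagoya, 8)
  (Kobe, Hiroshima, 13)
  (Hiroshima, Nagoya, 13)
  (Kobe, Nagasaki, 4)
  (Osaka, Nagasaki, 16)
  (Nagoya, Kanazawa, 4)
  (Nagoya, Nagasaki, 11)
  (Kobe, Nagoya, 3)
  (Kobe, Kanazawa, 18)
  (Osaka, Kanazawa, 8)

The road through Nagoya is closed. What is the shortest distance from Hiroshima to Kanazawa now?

Candidate routes:
Hiroshima-Kobe-Nagasaki-Osaka-Kanazawa: 13 + 4 + 16 + 8 = 41
Hiroshima-Kobe-Kanazawa: 13 + 18 = 31
Best route has total 31.

31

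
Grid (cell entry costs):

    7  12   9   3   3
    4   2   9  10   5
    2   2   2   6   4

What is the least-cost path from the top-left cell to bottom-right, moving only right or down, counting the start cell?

Best path: r0c0 -> r1c0 -> r1c1 -> r2c1 -> r2c2 -> r2c3 -> r2c4
Cost: 7 + 4 + 2 + 2 + 2 + 6 + 4 = 27

27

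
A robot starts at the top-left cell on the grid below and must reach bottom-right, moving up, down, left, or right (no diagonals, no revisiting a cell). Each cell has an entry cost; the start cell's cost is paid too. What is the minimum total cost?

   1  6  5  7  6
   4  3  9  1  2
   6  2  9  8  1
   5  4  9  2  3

Path r0c0→r1c0→r1c1→r1c2→r1c3→r1c4→r2c4→r3c4: 1 + 4 + 3 + 9 + 1 + 2 + 1 + 3 = 24.

24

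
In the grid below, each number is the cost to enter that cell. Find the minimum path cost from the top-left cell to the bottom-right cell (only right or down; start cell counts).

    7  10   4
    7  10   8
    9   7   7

Cheapest: [0,0] → [0,1] → [0,2] → [1,2] → [2,2]
  7 + 10 + 4 + 8 + 7 = 36

36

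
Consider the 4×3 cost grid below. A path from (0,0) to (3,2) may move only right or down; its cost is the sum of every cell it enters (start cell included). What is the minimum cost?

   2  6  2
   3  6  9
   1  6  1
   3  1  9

19

Cheapest: r0c0 -> r1c0 -> r2c0 -> r3c0 -> r3c1 -> r3c2
  2 + 3 + 1 + 3 + 1 + 9 = 19
For comparison, the top-then-right route costs 29.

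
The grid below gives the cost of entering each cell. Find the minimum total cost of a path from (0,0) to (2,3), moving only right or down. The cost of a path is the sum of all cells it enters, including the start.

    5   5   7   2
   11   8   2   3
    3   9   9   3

25

Path (0,0)→(0,1)→(0,2)→(0,3)→(1,3)→(2,3): 5 + 5 + 7 + 2 + 3 + 3 = 25.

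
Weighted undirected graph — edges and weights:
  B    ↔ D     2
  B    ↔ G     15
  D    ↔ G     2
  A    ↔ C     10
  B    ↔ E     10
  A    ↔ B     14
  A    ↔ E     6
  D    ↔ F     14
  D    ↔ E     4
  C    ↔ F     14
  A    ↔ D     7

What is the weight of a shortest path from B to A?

Checking several routes:
B-D-A: 2 + 7 = 9
B-E-A: 10 + 6 = 16
B-A: 14
B-D-E-A: 2 + 4 + 6 = 12
Best route has total 9.

9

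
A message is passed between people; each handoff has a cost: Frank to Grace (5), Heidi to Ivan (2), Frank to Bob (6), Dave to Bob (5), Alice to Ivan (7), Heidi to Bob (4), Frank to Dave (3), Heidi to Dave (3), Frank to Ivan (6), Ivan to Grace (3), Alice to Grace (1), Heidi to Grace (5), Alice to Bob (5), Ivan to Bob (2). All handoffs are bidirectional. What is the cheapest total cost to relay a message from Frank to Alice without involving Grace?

11

Comparing a few candidate routes:
Frank → Ivan → Alice: 6 + 7 = 13
Frank → Bob → Alice: 6 + 5 = 11
Frank → Ivan → Bob → Alice: 6 + 2 + 5 = 13
The minimum is 11.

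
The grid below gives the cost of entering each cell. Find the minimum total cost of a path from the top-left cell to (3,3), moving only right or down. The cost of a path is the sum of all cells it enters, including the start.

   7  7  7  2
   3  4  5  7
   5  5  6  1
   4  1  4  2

26

Take r0c0→r1c0→r1c1→r2c1→r3c1→r3c2→r3c3 for a total of 7 + 3 + 4 + 5 + 1 + 4 + 2 = 26.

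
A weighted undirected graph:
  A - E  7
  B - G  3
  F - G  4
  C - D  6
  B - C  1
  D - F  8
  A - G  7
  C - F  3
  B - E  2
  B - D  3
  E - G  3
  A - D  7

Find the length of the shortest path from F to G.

Some routes from F to G:
F - C - B - E - G: 3 + 1 + 2 + 3 = 9
F - G: 4
F - C - B - G: 3 + 1 + 3 = 7
Best route has total 4.

4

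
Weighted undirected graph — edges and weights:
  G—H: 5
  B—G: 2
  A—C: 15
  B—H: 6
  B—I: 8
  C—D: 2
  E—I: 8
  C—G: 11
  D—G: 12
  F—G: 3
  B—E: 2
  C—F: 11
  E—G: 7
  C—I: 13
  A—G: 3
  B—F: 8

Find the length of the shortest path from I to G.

Comparing a few candidate routes:
I-B-G: 8 + 2 = 10
I-B-F-G: 8 + 8 + 3 = 19
I-E-G: 8 + 7 = 15
I-E-B-G: 8 + 2 + 2 = 12
I-B-H-G: 8 + 6 + 5 = 19
I-B-E-G: 8 + 2 + 7 = 17
The minimum is 10.

10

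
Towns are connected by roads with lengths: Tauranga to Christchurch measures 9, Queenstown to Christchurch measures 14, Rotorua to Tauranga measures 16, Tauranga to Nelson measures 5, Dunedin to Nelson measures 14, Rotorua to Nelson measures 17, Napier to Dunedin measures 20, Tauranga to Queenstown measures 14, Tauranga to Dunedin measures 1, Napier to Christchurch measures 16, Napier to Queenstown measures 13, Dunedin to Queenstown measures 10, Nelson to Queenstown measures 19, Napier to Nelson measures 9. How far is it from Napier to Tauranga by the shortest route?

Checking several routes:
Napier -> Nelson -> Tauranga: 9 + 5 = 14
Napier -> Nelson -> Dunedin -> Tauranga: 9 + 14 + 1 = 24
Napier -> Dunedin -> Tauranga: 20 + 1 = 21
Napier -> Christchurch -> Tauranga: 16 + 9 = 25
Napier -> Queenstown -> Dunedin -> Tauranga: 13 + 10 + 1 = 24
Shortest: 14.

14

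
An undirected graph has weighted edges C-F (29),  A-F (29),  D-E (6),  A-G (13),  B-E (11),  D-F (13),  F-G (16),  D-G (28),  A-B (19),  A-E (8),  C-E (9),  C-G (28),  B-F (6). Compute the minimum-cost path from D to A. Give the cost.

A few of the D→A routes:
D-G-A: 28 + 13 = 41
D-E-A: 6 + 8 = 14
D-E-B-A: 6 + 11 + 19 = 36
D-F-B-E-A: 13 + 6 + 11 + 8 = 38
D-F-B-A: 13 + 6 + 19 = 38
Shortest: 14.

14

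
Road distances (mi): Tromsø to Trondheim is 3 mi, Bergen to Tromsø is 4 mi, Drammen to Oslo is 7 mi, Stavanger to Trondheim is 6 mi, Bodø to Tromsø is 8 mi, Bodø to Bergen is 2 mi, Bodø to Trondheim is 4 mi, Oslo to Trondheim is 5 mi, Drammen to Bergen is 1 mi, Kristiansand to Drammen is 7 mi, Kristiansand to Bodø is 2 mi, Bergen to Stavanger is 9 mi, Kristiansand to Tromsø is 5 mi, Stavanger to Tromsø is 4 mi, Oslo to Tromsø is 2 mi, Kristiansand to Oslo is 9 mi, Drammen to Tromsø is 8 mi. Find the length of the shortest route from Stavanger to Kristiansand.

9

Comparing a few candidate routes:
Stavanger -> Bergen -> Bodø -> Kristiansand: 9 + 2 + 2 = 13
Stavanger -> Tromsø -> Kristiansand: 4 + 5 = 9
Stavanger -> Tromsø -> Bergen -> Bodø -> Kristiansand: 4 + 4 + 2 + 2 = 12
Stavanger -> Trondheim -> Bodø -> Kristiansand: 6 + 4 + 2 = 12
Best route has total 9 mi.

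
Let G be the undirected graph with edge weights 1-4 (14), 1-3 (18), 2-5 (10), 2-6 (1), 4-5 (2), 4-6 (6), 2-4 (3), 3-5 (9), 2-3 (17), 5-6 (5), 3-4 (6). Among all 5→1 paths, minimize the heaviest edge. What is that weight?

14

Comparing a few candidate routes:
5→4→1: max(2, 14) = 14
5→3→4→1: max(9, 6, 14) = 14
5→2→4→1: max(10, 3, 14) = 14
5→6→2→4→1: max(5, 1, 3, 14) = 14
5→6→4→1: max(5, 6, 14) = 14
5→2→6→4→1: max(10, 1, 6, 14) = 14
Smallest bottleneck: 14.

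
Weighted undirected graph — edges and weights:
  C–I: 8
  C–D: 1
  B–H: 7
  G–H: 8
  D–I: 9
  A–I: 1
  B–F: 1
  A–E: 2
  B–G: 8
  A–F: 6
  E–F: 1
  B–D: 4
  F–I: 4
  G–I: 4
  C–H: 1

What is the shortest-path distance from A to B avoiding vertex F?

Comparing a few candidate routes:
A -> I -> C -> D -> B: 1 + 8 + 1 + 4 = 14
A -> I -> D -> B: 1 + 9 + 4 = 14
A -> I -> G -> B: 1 + 4 + 8 = 13
Best route has total 13.

13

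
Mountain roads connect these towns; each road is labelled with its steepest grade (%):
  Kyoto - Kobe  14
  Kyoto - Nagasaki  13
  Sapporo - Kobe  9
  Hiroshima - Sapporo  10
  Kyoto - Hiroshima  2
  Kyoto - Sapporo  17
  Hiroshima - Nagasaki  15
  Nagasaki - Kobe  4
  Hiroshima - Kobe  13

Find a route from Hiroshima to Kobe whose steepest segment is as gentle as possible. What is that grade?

Checking several routes:
Hiroshima→Kobe: max(13) = 13
Hiroshima→Kyoto→Nagasaki→Kobe: max(2, 13, 4) = 13
Hiroshima→Nagasaki→Kobe: max(15, 4) = 15
Hiroshima→Nagasaki→Kyoto→Kobe: max(15, 13, 14) = 15
Hiroshima→Kyoto→Kobe: max(2, 14) = 14
Hiroshima→Sapporo→Kobe: max(10, 9) = 10
Best route has worst link 10%.

10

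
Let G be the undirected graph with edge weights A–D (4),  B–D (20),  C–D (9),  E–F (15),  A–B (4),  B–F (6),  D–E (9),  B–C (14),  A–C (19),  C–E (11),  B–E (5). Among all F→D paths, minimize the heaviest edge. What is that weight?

Checking several routes:
F→E→C→D: max(15, 11, 9) = 15
F→B→C→D: max(6, 14, 9) = 14
F→B→C→E→D: max(6, 14, 11, 9) = 14
F→B→A→D: max(6, 4, 4) = 6
F→B→E→C→D: max(6, 5, 11, 9) = 11
F→B→E→D: max(6, 5, 9) = 9
The minimum achievable maximum is 6.

6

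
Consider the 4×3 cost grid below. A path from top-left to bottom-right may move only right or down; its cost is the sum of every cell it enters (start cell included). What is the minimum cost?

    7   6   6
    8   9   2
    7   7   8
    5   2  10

Path [0,0] -> [0,1] -> [0,2] -> [1,2] -> [2,2] -> [3,2]: 7 + 6 + 6 + 2 + 8 + 10 = 39.

39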